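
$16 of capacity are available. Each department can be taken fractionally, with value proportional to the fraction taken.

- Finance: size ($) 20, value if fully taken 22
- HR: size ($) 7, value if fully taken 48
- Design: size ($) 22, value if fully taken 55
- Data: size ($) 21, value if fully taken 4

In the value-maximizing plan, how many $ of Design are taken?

9

Rank by value-to-size ratio: HR 48/7≈6.86, Design 55/22≈2.5, Finance 22/20≈1.1, Data 4/21≈0.19.
All 7 $ of HR fit (value 48) ; 9 remain.
Only 9 $ remain; take 9/22 of Design for value 55×9/22 = 22.5.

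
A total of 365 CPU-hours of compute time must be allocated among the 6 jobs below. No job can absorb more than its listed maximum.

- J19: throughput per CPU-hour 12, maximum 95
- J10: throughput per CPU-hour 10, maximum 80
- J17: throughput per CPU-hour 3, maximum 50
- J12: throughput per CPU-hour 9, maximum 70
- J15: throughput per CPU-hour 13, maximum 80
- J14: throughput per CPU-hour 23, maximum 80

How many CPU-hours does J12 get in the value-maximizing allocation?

30

Order the jobs by throughput per CPU-hour: J14 23 > J15 13 > J19 12 > J10 10 > J12 9 > J17 3.
Give J14 80 to hit its cap of 80 ; 285 left.
J15: +80 to 80 (cap) ; 205 left.
J19 takes 95 to reach its cap of 95 ; 110 left.
Give J10 80 to hit its cap of 80 ; 30 left.
J12 has room for 70 but only 30 remain, so it gets 30.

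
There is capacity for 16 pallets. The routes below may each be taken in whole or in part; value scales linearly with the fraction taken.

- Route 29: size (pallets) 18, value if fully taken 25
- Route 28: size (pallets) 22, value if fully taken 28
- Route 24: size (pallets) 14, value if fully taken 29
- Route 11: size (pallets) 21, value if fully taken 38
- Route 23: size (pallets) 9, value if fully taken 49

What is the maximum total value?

63.5

Sort by value density: Route 23 49/9≈5.44, Route 24 29/14≈2.07, Route 11 38/21≈1.81, Route 29 25/18≈1.39, Route 28 28/22≈1.27.
Route 23: take in full, 9 pallets for value 49 → 7 left.
Only 7 pallets remain; take 7/14 of Route 24 for value 29×7/14 = 14.5.
Total value = 63.5.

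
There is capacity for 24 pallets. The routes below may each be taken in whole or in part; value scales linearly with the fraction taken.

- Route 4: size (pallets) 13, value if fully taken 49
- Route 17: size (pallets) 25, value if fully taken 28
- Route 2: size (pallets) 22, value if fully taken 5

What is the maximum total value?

Sort by value density: Route 4 49/13≈3.77, Route 17 28/25≈1.12, Route 2 5/22≈0.227.
Route 4: take in full, 13 pallets for value 49 → 11 left.
Only 11 pallets remain; take 11/25 of Route 17 for value 28×11/25 = 12.32.
Total value = 61.32.

61.32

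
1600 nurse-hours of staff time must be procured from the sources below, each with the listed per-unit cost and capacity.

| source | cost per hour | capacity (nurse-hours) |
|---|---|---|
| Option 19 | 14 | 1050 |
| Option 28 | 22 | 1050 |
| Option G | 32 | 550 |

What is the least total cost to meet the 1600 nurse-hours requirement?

26800

Cheapest first:
Take 1050 from Option 19 at 14 → need 550 more.
Option 28 (22): take the remaining 550 → done.
Option G: unused.
Cost = 1050×14 + 550×22 = 26800.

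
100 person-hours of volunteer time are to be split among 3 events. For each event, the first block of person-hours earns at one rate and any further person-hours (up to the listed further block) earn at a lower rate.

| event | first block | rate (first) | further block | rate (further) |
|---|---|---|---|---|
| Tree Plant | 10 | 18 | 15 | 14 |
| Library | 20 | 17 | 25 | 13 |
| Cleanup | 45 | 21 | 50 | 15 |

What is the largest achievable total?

1840

Treat each block as its own option and order by rate: Cleanup/tier1 21 > Tree Plant/tier1 18 > Library/tier1 17 > Cleanup/tier2 15 > Tree Plant/tier2 14 > Library/tier2 13.
Cleanup/tier1 (21): +45 ; 55 left.
Tree Plant tier1 at 18: fill all 10 ; 45 left.
Library tier1 at 17: fill all 20 ; 25 left.
Cleanup tier2 at 15: only 25 left, fill 25.
Total = 21×45 + 18×10 + 17×20 + 15×25 = 1840.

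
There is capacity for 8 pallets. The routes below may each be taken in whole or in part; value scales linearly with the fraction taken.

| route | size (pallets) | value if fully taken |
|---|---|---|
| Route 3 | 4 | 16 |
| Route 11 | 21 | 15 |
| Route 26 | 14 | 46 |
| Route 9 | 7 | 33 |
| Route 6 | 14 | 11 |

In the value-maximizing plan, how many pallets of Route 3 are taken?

1

Sort by value density: Route 9 33/7≈4.71, Route 3 16/4≈4, Route 26 46/14≈3.29, Route 6 11/14≈0.786, Route 11 15/21≈0.714.
All 7 pallets of Route 9 fit (value 33) → 1 remain.
Only 1 pallets remain; take 1/4 of Route 3 for value 16×1/4 = 4.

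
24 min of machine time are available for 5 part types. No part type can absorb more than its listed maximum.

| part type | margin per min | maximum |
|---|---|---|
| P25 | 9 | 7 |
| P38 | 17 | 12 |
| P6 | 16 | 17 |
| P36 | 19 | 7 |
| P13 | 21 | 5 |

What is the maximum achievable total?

Order the part types by margin per min: P13 21 > P36 19 > P38 17 > P6 16 > P25 9.
Give P13 5 to hit its cap of 5 → 19 left.
P36: +7 to 7 (cap) → 12 left.
Give P38 12 to hit its cap of 12 → 0 left.
Total = 17×12 + 19×7 + 21×5 = 442.

442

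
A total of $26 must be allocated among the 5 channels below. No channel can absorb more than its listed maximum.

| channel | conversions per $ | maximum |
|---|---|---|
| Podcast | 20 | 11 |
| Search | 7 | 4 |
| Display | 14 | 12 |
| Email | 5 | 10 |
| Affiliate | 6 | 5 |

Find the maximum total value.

Order the channels by conversions per $: Podcast 20 > Display 14 > Search 7 > Affiliate 6 > Email 5.
Give Podcast 11 to hit its cap of 11 — 15 left.
Display takes 12 to reach its cap of 12 — 3 left.
Search: +3 (room for 4) → 3. Pool exhausted.
Total = 20×11 + 7×3 + 14×12 = 409.

409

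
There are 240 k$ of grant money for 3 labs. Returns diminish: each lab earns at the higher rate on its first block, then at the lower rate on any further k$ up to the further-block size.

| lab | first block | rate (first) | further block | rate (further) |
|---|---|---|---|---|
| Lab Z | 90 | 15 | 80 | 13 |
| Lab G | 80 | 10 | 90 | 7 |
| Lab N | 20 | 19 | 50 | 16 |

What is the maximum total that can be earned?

Order all 6 blocks by rate: Lab N/T1 19 > Lab N/T2 16 > Lab Z/T1 15 > Lab Z/T2 13 > Lab G/T1 10 > Lab G/T2 7.
Fill Lab N T1 block (20 at 19) ; 220 left.
Lab N/T2 (16): +50 ; 170 left.
Lab Z T1 at 15: fill all 90 ; 80 left.
Fill Lab Z T2 block (80 at 13) ; 0 left.
Total = 19×20 + 16×50 + 15×90 + 13×80 = 3570.

3570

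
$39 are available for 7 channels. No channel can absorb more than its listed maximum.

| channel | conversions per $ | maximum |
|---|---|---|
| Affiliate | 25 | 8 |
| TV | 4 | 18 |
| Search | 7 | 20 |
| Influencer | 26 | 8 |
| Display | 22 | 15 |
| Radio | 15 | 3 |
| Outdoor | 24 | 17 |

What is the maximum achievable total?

Order the channels by conversions per $: Influencer 26 > Affiliate 25 > Outdoor 24 > Display 22 > Radio 15 > Search 7 > TV 4.
Give Influencer 8 to hit its cap of 8 ; 31 left.
Affiliate takes 8 to reach its cap of 8 ; 23 left.
Outdoor: +17 to 17 (cap) ; 6 left.
Display has room for 15 but only 6 remain, so it gets 6.
Total = 25×8 + 26×8 + 22×6 + 24×17 = 948.

948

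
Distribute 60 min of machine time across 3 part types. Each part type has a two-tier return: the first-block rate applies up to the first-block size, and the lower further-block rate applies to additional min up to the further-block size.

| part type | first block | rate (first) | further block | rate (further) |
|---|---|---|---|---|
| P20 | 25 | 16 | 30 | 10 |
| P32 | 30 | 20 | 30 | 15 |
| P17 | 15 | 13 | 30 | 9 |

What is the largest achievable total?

Treat each block as its own option and order by rate: P32/T1 20 > P20/T1 16 > P32/T2 15 > P17/T1 13 > P20/T2 10 > P17/T2 9.
P32/T1 (20): +30 → 30 left.
P20/T1 (16): +25 → 5 left.
P32 T2 at 15: only 5 left, fill 5.
Total = 20×30 + 16×25 + 15×5 = 1075.

1075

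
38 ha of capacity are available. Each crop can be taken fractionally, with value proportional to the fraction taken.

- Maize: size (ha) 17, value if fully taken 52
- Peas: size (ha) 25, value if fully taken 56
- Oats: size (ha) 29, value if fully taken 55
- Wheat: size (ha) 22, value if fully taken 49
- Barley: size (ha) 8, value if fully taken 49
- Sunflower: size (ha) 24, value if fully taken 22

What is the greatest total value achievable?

Rank by value-to-size ratio: Barley 49/8≈6.12, Maize 52/17≈3.06, Peas 56/25≈2.24, Wheat 49/22≈2.23, Oats 55/29≈1.9, Sunflower 22/24≈0.917.
Barley: take in full, 8 ha for value 49 ; 30 left.
Maize: take in full, 17 ha for value 52 ; 13 left.
Only 13 ha remain; take 13/25 of Peas for value 56×13/25 = 29.12.
Total value = 130.12.

130.12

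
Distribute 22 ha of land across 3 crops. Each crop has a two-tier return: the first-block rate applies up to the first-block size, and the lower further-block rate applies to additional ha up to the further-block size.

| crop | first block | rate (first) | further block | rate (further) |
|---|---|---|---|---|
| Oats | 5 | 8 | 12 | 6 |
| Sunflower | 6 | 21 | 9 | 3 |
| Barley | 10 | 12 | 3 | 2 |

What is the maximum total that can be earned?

Treat each block as its own option and order by rate: Sunflower/tier1 21 > Barley/tier1 12 > Oats/tier1 8 > Oats/tier2 6 > Sunflower/tier2 3 > Barley/tier2 2.
Fill Sunflower tier1 block (6 at 21) — 16 left.
Barley/tier1 (12): +10 — 6 left.
Fill Oats tier1 block (5 at 8) — 1 left.
Oats/tier2: +1 of 12 at 6; pool empty.
Total = 21×6 + 12×10 + 8×5 + 6×1 = 292.

292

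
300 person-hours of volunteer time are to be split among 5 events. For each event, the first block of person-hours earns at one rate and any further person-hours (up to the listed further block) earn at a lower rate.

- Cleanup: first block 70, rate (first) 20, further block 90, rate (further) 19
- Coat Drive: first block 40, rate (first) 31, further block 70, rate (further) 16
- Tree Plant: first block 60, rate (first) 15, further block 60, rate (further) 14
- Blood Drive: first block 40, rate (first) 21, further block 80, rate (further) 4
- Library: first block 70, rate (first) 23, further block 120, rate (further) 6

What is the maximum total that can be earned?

Treat each block as its own option and order by rate: Coat Drive/first 31 > Library/first 23 > Blood Drive/first 21 > Cleanup/first 20 > Cleanup/second 19 > Coat Drive/second 16 > Tree Plant/first 15 > Tree Plant/second 14 > Library/second 6 > Blood Drive/second 4.
Coat Drive/first (31): +40 → 260 left.
Library/first (23): +70 → 190 left.
Blood Drive/first (21): +40 → 150 left.
Cleanup/first (20): +70 → 80 left.
80 remain; put them into Cleanup second at 19.
Total = 31×40 + 23×70 + 21×40 + 20×70 + 19×80 = 6610.

6610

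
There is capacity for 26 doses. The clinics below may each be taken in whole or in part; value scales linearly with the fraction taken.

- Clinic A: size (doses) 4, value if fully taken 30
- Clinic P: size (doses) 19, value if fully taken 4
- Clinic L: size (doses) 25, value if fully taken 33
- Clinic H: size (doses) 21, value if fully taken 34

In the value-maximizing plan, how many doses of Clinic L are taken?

Best value per unit of size first: Clinic A 30/4≈7.5, Clinic H 34/21≈1.62, Clinic L 33/25≈1.32, Clinic P 4/19≈0.211.
Clinic A: take in full, 4 doses for value 30 ; 22 left.
All 21 doses of Clinic H fit (value 34) ; 1 remain.
1 doses left: a 1/25 share of Clinic L gives 33×1/25 = 1.32.

1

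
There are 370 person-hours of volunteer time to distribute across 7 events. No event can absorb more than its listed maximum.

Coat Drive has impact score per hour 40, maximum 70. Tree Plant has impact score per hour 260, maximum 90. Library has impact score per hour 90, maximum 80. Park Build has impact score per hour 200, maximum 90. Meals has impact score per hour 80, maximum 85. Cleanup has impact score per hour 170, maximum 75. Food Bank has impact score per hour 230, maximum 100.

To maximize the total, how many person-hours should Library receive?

15

Highest impact score per hour first: Tree Plant 260 > Food Bank 230 > Park Build 200 > Cleanup 170 > Library 90 > Meals 80 > Coat Drive 40.
Tree Plant: +90 to 90 (cap) ; 280 left.
Food Bank takes 100 to reach its cap of 100 ; 180 left.
Give Park Build 90 to hit its cap of 90 ; 90 left.
Give Cleanup 75 to hit its cap of 75 ; 15 left.
Library: +15 (room for 80) → 15. Pool exhausted.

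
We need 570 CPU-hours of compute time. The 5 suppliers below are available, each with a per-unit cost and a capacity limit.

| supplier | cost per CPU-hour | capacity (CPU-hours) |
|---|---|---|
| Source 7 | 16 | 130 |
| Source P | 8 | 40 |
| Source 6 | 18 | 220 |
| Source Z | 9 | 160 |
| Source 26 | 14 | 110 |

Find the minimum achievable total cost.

7720

Cheapest first:
Source P at 8: take all 40 CPU-hours → 530 still needed.
Source Z (9): use full 160 → 370 CPU-hours to go.
Take 110 from Source 26 at 14 → need 260 more.
Source 7 (16): use full 130 → 130 CPU-hours to go.
Source 6 at 18: take 130 of its 220 → requirement met.
Cost = 40×8 + 160×9 + 110×14 + 130×16 + 130×18 = 7720.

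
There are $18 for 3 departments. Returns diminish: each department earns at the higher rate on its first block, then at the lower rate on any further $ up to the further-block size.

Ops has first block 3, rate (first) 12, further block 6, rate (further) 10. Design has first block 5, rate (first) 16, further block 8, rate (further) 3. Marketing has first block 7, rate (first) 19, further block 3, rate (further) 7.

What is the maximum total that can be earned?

279

Treat each block as its own option and order by rate: Marketing/T1 19 > Design/T1 16 > Ops/T1 12 > Ops/T2 10 > Marketing/T2 7 > Design/T2 3.
Marketing T1 at 19: fill all 7 ; 11 left.
Design/T1 (16): +5 ; 6 left.
Fill Ops T1 block (3 at 12) ; 3 left.
Ops T2 at 10: only 3 left, fill 3.
Total = 19×7 + 16×5 + 12×3 + 10×3 = 279.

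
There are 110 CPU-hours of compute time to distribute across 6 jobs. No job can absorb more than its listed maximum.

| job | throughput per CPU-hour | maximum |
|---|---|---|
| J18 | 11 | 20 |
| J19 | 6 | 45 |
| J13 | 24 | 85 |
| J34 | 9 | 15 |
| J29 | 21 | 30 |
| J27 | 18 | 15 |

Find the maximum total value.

Highest throughput per CPU-hour first: J13 24 > J29 21 > J27 18 > J18 11 > J34 9 > J19 6.
Give J13 85 to hit its cap of 85 — 25 left.
J29: +25 (room for 30) → 25. Pool exhausted.
Total = 24×85 + 21×25 = 2565.

2565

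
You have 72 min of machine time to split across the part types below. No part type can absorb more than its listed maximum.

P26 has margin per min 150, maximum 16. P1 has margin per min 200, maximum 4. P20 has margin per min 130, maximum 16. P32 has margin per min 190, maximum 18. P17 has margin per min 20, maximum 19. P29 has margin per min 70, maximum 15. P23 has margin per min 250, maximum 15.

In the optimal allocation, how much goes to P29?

3

Order the part types by margin per min: P23 250 > P1 200 > P32 190 > P26 150 > P20 130 > P29 70 > P17 20.
P23: +15 to 15 (cap) ; 57 left.
P1 takes 4 to reach its cap of 4 ; 53 left.
P32 takes 18 to reach its cap of 18 ; 35 left.
P26: +16 to 16 (cap) ; 19 left.
P20 takes 16 to reach its cap of 16 ; 3 left.
P29 has room for 15 but only 3 remain, so it gets 3.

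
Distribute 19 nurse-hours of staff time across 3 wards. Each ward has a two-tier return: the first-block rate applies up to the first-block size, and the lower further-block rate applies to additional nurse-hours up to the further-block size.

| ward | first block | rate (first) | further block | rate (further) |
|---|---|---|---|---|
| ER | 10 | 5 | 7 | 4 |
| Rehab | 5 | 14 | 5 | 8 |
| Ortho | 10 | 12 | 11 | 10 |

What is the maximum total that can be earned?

Order all 6 blocks by rate: Rehab/first 14 > Ortho/first 12 > Ortho/second 10 > Rehab/second 8 > ER/first 5 > ER/second 4.
Rehab/first (14): +5 ; 14 left.
Fill Ortho first block (10 at 12) ; 4 left.
Ortho/second: +4 of 11 at 10; pool empty.
Total = 14×5 + 12×10 + 10×4 = 230.

230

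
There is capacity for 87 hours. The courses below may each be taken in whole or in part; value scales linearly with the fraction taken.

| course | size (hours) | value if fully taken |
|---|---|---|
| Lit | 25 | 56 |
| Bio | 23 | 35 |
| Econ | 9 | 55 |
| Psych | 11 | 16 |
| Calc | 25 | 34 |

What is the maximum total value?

Best value per unit of size first: Econ 55/9≈6.11, Lit 56/25≈2.24, Bio 35/23≈1.52, Psych 16/11≈1.45, Calc 34/25≈1.36.
Econ: take in full, 9 hours for value 55 ; 78 left.
Lit: take in full, 25 hours for value 56 ; 53 left.
Take all of Bio (23 hours, value 35) ; 30 hours left.
Take all of Psych (11 hours, value 16) ; 19 hours left.
Only 19 hours remain; take 19/25 of Calc for value 34×19/25 = 25.84.
Total value = 187.84.

187.84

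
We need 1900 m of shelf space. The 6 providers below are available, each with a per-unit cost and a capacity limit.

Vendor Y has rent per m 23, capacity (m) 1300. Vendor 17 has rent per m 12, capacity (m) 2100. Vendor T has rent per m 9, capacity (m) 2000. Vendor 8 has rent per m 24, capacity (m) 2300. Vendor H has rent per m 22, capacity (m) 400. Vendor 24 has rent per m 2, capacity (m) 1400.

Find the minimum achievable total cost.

7300

Cheapest first:
Take 1400 from Vendor 24 at 2 — need 500 more.
Take 500 from Vendor T at 9 to finish.
Vendor 17, Vendor H, Vendor Y, Vendor 8: unused.
Cost = 1400×2 + 500×9 = 7300.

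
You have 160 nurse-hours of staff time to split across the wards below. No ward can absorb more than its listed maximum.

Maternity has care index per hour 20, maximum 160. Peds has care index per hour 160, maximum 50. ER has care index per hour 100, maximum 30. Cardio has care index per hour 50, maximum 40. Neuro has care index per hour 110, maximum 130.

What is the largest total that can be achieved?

20100

Rank by care index per hour: Peds 160 > Neuro 110 > ER 100 > Cardio 50 > Maternity 20.
Peds: +50 to 50 (cap) → 110 left.
Neuro: +110 (room for 130) → 110. Pool exhausted.
Total = 160×50 + 110×110 = 20100.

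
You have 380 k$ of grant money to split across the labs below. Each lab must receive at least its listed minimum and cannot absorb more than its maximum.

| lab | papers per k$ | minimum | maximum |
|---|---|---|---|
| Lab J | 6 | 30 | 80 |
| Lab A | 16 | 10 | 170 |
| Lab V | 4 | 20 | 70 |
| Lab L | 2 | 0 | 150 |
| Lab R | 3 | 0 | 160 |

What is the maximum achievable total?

Meeting every minimum uses 30+10+20+0+0 = 60 k$, leaving 320.
Highest papers per k$ first: Lab A 16 > Lab J 6 > Lab V 4 > Lab R 3 > Lab L 2.
Give Lab A 160 more to hit its cap of 170 — 160 left.
Lab J: +50 to 80 (cap) — 110 left.
Lab V takes 50 more to reach its cap of 70 — 60 left.
Lab R: +60 (room for 160) → 60. Pool exhausted.
Total = 6×80 + 16×170 + 4×70 + 3×60 = 3660.

3660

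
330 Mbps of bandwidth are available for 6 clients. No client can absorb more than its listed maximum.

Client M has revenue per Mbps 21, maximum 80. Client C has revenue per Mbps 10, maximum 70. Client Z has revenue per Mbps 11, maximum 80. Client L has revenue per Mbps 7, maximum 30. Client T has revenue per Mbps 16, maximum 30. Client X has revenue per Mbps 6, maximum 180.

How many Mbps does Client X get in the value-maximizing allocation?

40

Highest revenue per Mbps first: Client M 21 > Client T 16 > Client Z 11 > Client C 10 > Client L 7 > Client X 6.
Give Client M 80 to hit its cap of 80 — 250 left.
Client T: +30 to 30 (cap) — 220 left.
Client Z takes 80 to reach its cap of 80 — 140 left.
Client C: +70 to 70 (cap) — 70 left.
Client L: +30 to 30 (cap) — 40 left.
Only 40 left; Client X takes them to reach 40.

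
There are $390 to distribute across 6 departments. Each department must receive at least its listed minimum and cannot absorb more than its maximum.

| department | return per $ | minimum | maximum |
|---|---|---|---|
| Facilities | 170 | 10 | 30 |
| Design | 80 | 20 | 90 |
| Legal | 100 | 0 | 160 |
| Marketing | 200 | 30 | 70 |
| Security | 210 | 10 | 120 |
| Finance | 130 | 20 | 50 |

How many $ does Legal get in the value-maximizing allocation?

100

Meeting every minimum uses 10+20+0+30+10+20 = 90 $, leaving 300.
Order the departments by return per $: Security 210 > Marketing 200 > Facilities 170 > Finance 130 > Legal 100 > Design 80.
Give Security 110 more to hit its cap of 120 ; 190 left.
Marketing: +40 to 70 (cap) ; 150 left.
Facilities takes 20 more to reach its cap of 30 ; 130 left.
Give Finance 30 more to hit its cap of 50 ; 100 left.
Legal: +100 (room for 160) → 100. Pool exhausted.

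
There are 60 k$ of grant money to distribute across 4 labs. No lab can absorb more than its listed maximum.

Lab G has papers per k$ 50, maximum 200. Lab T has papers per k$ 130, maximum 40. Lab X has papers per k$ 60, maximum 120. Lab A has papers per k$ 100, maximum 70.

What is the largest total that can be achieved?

7200

Rank by papers per k$: Lab T 130 > Lab A 100 > Lab X 60 > Lab G 50.
Lab T takes 40 to reach its cap of 40 — 20 left.
Lab A has room for 70 but only 20 remain, so it gets 20.
Total = 130×40 + 100×20 = 7200.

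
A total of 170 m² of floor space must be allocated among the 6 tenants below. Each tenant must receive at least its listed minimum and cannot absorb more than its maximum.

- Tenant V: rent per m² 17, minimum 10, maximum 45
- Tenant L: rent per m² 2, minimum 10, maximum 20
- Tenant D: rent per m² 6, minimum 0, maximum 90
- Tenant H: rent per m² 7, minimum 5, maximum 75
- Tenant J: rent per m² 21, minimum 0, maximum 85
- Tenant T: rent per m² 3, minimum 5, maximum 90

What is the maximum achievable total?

2760

Meeting every minimum uses 10+10+0+5+0+5 = 30 m², leaving 140.
Order the tenants by rent per m²: Tenant J 21 > Tenant V 17 > Tenant H 7 > Tenant D 6 > Tenant T 3 > Tenant L 2.
Tenant J: +85 to 85 (cap) — 55 left.
Tenant V: +35 to 45 (cap) — 20 left.
Only 20 left; Tenant H takes them to reach 25.
Total = 17×45 + 2×10 + 7×25 + 21×85 + 3×5 = 2760.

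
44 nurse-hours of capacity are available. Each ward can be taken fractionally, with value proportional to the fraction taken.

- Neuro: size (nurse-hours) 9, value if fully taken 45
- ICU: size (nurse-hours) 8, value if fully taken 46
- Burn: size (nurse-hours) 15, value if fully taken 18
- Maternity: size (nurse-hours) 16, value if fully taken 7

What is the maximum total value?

114.25

Sort by value density: ICU 46/8≈5.75, Neuro 45/9≈5, Burn 18/15≈1.2, Maternity 7/16≈0.438.
All 8 nurse-hours of ICU fit (value 46) — 36 remain.
Take all of Neuro (9 nurse-hours, value 45) — 27 nurse-hours left.
Take all of Burn (15 nurse-hours, value 18) — 12 nurse-hours left.
12 nurse-hours left: a 12/16 share of Maternity gives 7×12/16 = 5.25.
Total value = 114.25.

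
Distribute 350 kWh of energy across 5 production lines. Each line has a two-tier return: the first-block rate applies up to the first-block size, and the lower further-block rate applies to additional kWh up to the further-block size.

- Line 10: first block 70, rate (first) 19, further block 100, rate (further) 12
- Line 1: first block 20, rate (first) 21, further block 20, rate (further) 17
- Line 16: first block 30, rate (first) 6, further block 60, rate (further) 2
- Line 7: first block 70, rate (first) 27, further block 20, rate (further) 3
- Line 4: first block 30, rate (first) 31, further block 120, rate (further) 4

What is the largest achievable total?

Rank every tier by rate: Line 4/tier1 31 > Line 7/tier1 27 > Line 1/tier1 21 > Line 10/tier1 19 > Line 1/tier2 17 > Line 10/tier2 12 > Line 16/tier1 6 > Line 4/tier2 4 > Line 7/tier2 3 > Line 16/tier2 2.
Line 4 tier1 at 31: fill all 30 ; 320 left.
Fill Line 7 tier1 block (70 at 27) ; 250 left.
Line 1 tier1 at 21: fill all 20 ; 230 left.
Line 10/tier1 (19): +70 ; 160 left.
Line 1 tier2 at 17: fill all 20 ; 140 left.
Line 10/tier2 (12): +100 ; 40 left.
Fill Line 16 tier1 block (30 at 6) ; 10 left.
Line 4/tier2: +10 of 120 at 4; pool empty.
Total = 31×30 + 27×70 + 21×20 + 19×70 + 17×20 + 12×100 + 6×30 + 4×10 = 6330.

6330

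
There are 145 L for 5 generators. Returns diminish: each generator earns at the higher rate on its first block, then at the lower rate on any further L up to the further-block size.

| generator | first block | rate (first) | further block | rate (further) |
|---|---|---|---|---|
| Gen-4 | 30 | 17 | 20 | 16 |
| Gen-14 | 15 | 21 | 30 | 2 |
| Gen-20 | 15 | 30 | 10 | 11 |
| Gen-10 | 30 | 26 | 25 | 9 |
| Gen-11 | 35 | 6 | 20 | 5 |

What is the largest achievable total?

Rank every tier by rate: Gen-20/tier1 30 > Gen-10/tier1 26 > Gen-14/tier1 21 > Gen-4/tier1 17 > Gen-4/tier2 16 > Gen-20/tier2 11 > Gen-10/tier2 9 > Gen-11/tier1 6 > Gen-11/tier2 5 > Gen-14/tier2 2.
Gen-20 tier1 at 30: fill all 15 ; 130 left.
Gen-10/tier1 (26): +30 ; 100 left.
Gen-14/tier1 (21): +15 ; 85 left.
Fill Gen-4 tier1 block (30 at 17) ; 55 left.
Gen-4 tier2 at 16: fill all 20 ; 35 left.
Fill Gen-20 tier2 block (10 at 11) ; 25 left.
Gen-10/tier2 (9): +25 ; 0 left.
Total = 30×15 + 26×30 + 21×15 + 17×30 + 16×20 + 11×10 + 9×25 = 2710.

2710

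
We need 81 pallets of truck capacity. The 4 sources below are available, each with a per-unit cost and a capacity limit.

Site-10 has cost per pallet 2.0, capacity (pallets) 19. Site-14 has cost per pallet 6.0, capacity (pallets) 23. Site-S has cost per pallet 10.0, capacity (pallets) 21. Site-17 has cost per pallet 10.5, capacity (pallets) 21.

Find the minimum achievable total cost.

575

Use sources in increasing cost order.
Take 19 from Site-10 at 2.0 → need 62 more.
Site-14 (6.0): use full 23 → 39 pallets to go.
Take 21 from Site-S at 10.0 → need 18 more.
Take 18 from Site-17 at 10.5 to finish.
Cost = 19×2.0 + 23×6.0 + 21×10.0 + 18×10.5 = 575.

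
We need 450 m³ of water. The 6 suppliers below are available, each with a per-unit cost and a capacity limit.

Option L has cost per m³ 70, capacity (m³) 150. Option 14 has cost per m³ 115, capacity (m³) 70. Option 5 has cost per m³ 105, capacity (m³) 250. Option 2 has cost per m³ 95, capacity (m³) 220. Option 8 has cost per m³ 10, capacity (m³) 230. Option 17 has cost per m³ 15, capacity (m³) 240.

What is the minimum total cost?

5600

Fill from the cheapest supplier first.
Option 8 at 10: take all 230 m³ ; 220 still needed.
Option 17 (15): take the remaining 220 ; done.
Option L, Option 2, Option 5, Option 14: unused.
Cost = 230×10 + 220×15 = 5600.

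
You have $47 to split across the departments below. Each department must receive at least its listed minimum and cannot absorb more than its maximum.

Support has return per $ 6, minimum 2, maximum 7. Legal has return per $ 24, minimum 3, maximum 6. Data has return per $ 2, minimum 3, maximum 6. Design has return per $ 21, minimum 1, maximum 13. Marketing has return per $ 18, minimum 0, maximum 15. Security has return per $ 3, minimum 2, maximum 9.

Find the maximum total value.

744

Meeting every minimum uses 2+3+3+1+0+2 = 11 $, leaving 36.
Order the departments by return per $: Legal 24 > Design 21 > Marketing 18 > Support 6 > Security 3 > Data 2.
Legal takes 3 more to reach its cap of 6 — 33 left.
Design: +12 to 13 (cap) — 21 left.
Marketing: +15 to 15 (cap) — 6 left.
Support takes 5 more to reach its cap of 7 — 1 left.
Security: +1 (room for 7) → 3. Pool exhausted.
Total = 6×7 + 24×6 + 2×3 + 21×13 + 18×15 + 3×3 = 744.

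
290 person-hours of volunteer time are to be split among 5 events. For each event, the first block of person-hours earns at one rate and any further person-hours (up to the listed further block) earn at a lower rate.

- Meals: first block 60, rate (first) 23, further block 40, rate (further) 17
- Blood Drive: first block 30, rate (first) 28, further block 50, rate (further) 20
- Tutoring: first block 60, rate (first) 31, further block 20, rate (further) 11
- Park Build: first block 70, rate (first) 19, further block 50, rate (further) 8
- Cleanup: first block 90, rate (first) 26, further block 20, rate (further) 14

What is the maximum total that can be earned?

7420

Rank every tier by rate: Tutoring/T1 31 > Blood Drive/T1 28 > Cleanup/T1 26 > Meals/T1 23 > Blood Drive/T2 20 > Park Build/T1 19 > Meals/T2 17 > Cleanup/T2 14 > Tutoring/T2 11 > Park Build/T2 8.
Tutoring T1 at 31: fill all 60 → 230 left.
Blood Drive/T1 (28): +30 → 200 left.
Cleanup T1 at 26: fill all 90 → 110 left.
Meals T1 at 23: fill all 60 → 50 left.
Blood Drive/T2 (20): +50 → 0 left.
Total = 31×60 + 28×30 + 26×90 + 23×60 + 20×50 = 7420.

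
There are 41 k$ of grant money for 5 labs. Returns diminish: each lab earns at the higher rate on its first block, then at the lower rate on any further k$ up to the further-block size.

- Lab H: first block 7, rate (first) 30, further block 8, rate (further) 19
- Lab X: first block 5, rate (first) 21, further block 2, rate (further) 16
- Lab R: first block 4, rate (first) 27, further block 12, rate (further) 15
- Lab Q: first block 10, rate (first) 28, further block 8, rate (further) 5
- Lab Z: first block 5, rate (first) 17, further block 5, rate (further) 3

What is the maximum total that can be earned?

972

Order all 10 blocks by rate: Lab H/first 30 > Lab Q/first 28 > Lab R/first 27 > Lab X/first 21 > Lab H/second 19 > Lab Z/first 17 > Lab X/second 16 > Lab R/second 15 > Lab Q/second 5 > Lab Z/second 3.
Fill Lab H first block (7 at 30) ; 34 left.
Lab Q/first (28): +10 ; 24 left.
Lab R/first (27): +4 ; 20 left.
Lab X first at 21: fill all 5 ; 15 left.
Lab H/second (19): +8 ; 7 left.
Fill Lab Z first block (5 at 17) ; 2 left.
Lab X/second (16): +2 ; 0 left.
Total = 30×7 + 28×10 + 27×4 + 21×5 + 19×8 + 17×5 + 16×2 = 972.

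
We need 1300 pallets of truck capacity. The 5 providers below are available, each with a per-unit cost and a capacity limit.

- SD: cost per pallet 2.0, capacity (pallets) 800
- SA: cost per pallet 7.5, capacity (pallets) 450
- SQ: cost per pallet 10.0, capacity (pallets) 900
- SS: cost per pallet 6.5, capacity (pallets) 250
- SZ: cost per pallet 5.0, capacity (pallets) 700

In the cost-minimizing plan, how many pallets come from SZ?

500

Fill from the cheapest provider first.
Take 800 from SD at 2.0 ; need 500 more.
Take 500 from SZ at 5.0 to finish.
SS, SA, SQ: unused.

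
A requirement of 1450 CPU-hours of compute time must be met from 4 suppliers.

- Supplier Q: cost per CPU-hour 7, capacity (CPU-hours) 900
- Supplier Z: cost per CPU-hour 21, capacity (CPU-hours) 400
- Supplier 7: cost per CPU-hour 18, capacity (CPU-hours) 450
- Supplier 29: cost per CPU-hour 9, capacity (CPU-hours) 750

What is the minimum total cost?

11250

Use suppliers in increasing cost order.
Supplier Q (7): use full 900 ; 550 CPU-hours to go.
Take 550 from Supplier 29 at 9 to finish.
Supplier 7, Supplier Z: unused.
Cost = 900×7 + 550×9 = 11250.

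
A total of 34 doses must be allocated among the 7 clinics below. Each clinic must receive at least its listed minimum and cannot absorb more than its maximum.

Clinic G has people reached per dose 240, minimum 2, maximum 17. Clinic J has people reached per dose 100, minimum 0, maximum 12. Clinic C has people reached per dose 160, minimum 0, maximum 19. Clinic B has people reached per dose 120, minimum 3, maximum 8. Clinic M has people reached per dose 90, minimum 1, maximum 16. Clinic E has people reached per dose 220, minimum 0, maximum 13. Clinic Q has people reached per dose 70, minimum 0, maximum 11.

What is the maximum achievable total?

7390

Meeting every minimum uses 2+0+0+3+1+0+0 = 6 doses, leaving 28.
Order the clinics by people reached per dose: Clinic G 240 > Clinic E 220 > Clinic C 160 > Clinic B 120 > Clinic J 100 > Clinic M 90 > Clinic Q 70.
Give Clinic G 15 more to hit its cap of 17 → 13 left.
Give Clinic E 13 more to hit its cap of 13 → 0 left.
Total = 240×17 + 120×3 + 90×1 + 220×13 = 7390.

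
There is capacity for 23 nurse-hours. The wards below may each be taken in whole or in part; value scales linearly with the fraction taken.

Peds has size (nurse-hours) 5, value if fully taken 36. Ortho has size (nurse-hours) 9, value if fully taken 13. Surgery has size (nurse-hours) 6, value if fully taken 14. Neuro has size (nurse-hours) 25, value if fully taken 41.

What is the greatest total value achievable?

69.68

Best value per unit of size first: Peds 36/5≈7.2, Surgery 14/6≈2.33, Neuro 41/25≈1.64, Ortho 13/9≈1.44.
Take all of Peds (5 nurse-hours, value 36) — 18 nurse-hours left.
All 6 nurse-hours of Surgery fit (value 14) — 12 remain.
12 nurse-hours left: a 12/25 share of Neuro gives 41×12/25 = 19.68.
Total value = 69.68.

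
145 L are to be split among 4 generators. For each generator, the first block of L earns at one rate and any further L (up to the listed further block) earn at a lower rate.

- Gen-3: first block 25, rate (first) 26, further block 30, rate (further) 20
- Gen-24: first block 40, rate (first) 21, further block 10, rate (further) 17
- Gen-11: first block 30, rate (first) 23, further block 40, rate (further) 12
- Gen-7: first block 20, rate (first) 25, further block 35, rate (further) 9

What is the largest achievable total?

3280

Treat each block as its own option and order by rate: Gen-3/tier1 26 > Gen-7/tier1 25 > Gen-11/tier1 23 > Gen-24/tier1 21 > Gen-3/tier2 20 > Gen-24/tier2 17 > Gen-11/tier2 12 > Gen-7/tier2 9.
Gen-3 tier1 at 26: fill all 25 ; 120 left.
Gen-7/tier1 (25): +20 ; 100 left.
Gen-11 tier1 at 23: fill all 30 ; 70 left.
Fill Gen-24 tier1 block (40 at 21) ; 30 left.
Fill Gen-3 tier2 block (30 at 20) ; 0 left.
Total = 26×25 + 25×20 + 23×30 + 21×40 + 20×30 = 3280.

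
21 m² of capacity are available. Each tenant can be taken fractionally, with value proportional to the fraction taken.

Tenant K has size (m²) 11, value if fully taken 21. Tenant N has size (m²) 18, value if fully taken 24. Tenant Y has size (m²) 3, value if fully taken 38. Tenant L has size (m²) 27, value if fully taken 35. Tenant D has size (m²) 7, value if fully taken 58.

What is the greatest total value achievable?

117

Rank by value-to-size ratio: Tenant Y 38/3≈12.7, Tenant D 58/7≈8.29, Tenant K 21/11≈1.91, Tenant N 24/18≈1.33, Tenant L 35/27≈1.3.
All 3 m² of Tenant Y fit (value 38) ; 18 remain.
All 7 m² of Tenant D fit (value 58) ; 11 remain.
Tenant K: take in full, 11 m² for value 21 ; 0 left.
Total value = 117.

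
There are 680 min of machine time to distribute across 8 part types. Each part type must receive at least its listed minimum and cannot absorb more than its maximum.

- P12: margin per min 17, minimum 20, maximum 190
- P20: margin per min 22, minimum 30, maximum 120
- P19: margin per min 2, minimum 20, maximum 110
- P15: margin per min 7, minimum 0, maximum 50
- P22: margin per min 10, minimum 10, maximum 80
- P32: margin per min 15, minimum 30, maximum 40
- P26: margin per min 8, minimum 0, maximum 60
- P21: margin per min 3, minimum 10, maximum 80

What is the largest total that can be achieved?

Meeting every minimum uses 20+30+20+0+10+30+0+10 = 120 min, leaving 560.
Highest margin per min first: P20 22 > P12 17 > P32 15 > P22 10 > P26 8 > P15 7 > P21 3 > P19 2.
Give P20 90 more to hit its cap of 120 — 470 left.
P12 takes 170 more to reach its cap of 190 — 300 left.
P32: +10 to 40 (cap) — 290 left.
P22: +70 to 80 (cap) — 220 left.
P26 takes 60 more to reach its cap of 60 — 160 left.
Give P15 50 more to hit its cap of 50 — 110 left.
P21: +70 to 80 (cap) — 40 left.
Only 40 left; P19 takes them to reach 60.
Total = 17×190 + 22×120 + 2×60 + 7×50 + 10×80 + 15×40 + 8×60 + 3×80 = 8460.

8460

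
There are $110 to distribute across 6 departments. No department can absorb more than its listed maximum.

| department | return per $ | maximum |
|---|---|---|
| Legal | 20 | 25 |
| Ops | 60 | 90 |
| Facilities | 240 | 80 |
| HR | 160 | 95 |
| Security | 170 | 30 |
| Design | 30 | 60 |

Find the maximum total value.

Order the departments by return per $: Facilities 240 > Security 170 > HR 160 > Ops 60 > Design 30 > Legal 20.
Facilities: +80 to 80 (cap) ; 30 left.
Give Security 30 to hit its cap of 30 ; 0 left.
Total = 240×80 + 170×30 = 24300.

24300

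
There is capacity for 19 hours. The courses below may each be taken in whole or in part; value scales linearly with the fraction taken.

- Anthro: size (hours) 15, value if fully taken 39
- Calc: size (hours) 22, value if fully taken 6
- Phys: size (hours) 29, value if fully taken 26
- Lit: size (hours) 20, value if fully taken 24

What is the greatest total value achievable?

43.8

Rank by value-to-size ratio: Anthro 39/15≈2.6, Lit 24/20≈1.2, Phys 26/29≈0.897, Calc 6/22≈0.273.
Take all of Anthro (15 hours, value 39) → 4 hours left.
Fill the last 4 hours with part of Lit: 4/20 of it earns 4.8.
Total value = 43.8.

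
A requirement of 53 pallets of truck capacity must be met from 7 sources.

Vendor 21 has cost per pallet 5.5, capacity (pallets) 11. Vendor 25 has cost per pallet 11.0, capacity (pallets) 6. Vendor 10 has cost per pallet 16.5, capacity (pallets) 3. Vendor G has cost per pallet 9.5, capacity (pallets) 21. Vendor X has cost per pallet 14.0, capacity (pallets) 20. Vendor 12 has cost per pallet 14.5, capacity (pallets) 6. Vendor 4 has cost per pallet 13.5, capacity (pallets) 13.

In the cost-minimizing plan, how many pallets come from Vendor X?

2

Cheapest first:
Vendor 21 (5.5): use full 11 ; 42 pallets to go.
Vendor G at 9.5: take all 21 pallets ; 21 still needed.
Take 6 from Vendor 25 at 11.0 ; need 15 more.
Take 13 from Vendor 4 at 13.5 ; need 2 more.
Vendor X at 14.0: take 2 of its 20 ; requirement met.
Vendor 12, Vendor 10: unused.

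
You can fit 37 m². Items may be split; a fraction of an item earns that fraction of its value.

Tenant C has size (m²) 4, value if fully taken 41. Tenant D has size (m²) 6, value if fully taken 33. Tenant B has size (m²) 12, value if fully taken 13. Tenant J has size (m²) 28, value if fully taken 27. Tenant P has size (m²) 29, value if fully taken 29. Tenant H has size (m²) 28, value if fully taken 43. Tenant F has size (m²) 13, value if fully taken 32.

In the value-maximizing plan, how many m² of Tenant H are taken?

14

Sort by value density: Tenant C 41/4≈10.2, Tenant D 33/6≈5.5, Tenant F 32/13≈2.46, Tenant H 43/28≈1.54, Tenant B 13/12≈1.08, Tenant P 29/29≈1, Tenant J 27/28≈0.964.
All 4 m² of Tenant C fit (value 41) — 33 remain.
Take all of Tenant D (6 m², value 33) — 27 m² left.
Take all of Tenant F (13 m², value 32) — 14 m² left.
Fill the last 14 m² with part of Tenant H: 14/28 of it earns 21.5.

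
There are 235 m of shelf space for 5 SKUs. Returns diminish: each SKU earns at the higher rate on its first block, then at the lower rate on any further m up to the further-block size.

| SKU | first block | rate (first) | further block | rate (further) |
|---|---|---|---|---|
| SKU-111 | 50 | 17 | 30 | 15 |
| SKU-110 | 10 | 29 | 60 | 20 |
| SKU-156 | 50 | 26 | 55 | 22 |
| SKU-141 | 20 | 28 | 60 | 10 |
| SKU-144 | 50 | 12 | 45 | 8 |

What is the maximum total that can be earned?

Rank every tier by rate: SKU-110/T1 29 > SKU-141/T1 28 > SKU-156/T1 26 > SKU-156/T2 22 > SKU-110/T2 20 > SKU-111/T1 17 > SKU-111/T2 15 > SKU-144/T1 12 > SKU-141/T2 10 > SKU-144/T2 8.
SKU-110 T1 at 29: fill all 10 — 225 left.
SKU-141 T1 at 28: fill all 20 — 205 left.
SKU-156 T1 at 26: fill all 50 — 155 left.
Fill SKU-156 T2 block (55 at 22) — 100 left.
SKU-110 T2 at 20: fill all 60 — 40 left.
SKU-111/T1: +40 of 50 at 17; pool empty.
Total = 29×10 + 28×20 + 26×50 + 22×55 + 20×60 + 17×40 = 5240.

5240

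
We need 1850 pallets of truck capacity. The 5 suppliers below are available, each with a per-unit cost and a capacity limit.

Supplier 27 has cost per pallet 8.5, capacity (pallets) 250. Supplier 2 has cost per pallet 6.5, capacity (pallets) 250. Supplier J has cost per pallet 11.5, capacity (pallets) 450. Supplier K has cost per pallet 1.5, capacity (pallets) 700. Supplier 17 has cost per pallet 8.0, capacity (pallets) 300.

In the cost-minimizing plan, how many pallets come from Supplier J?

Fill from the cheapest supplier first.
Take 700 from Supplier K at 1.5 ; need 1150 more.
Take 250 from Supplier 2 at 6.5 ; need 900 more.
Supplier 17 at 8.0: take all 300 pallets ; 600 still needed.
Take 250 from Supplier 27 at 8.5 ; need 350 more.
Supplier J at 11.5: take 350 of its 450 ; requirement met.

350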